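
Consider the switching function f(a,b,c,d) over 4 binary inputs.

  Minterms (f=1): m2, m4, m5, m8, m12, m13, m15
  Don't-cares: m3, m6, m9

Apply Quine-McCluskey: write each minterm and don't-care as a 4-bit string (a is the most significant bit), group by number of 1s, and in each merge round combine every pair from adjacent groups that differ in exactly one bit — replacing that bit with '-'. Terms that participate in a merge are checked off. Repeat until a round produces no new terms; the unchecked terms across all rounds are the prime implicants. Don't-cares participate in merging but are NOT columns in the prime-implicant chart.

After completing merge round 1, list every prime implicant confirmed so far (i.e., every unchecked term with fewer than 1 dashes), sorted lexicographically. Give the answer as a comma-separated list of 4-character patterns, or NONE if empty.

NONE

size-2^0 implicants → 0010(✓)  0011(✓)  0100(✓)  0101(✓)  0110(✓)  1000(✓)  1001(✓)  1100(✓)  1101(✓)  1111(✓)
size-2^1 implicants → -100(✓)  -101(✓)  0-10  001-  01-0  010-(✓)  1-00(✓)  1-01(✓)  100-(✓)  11-1  110-(✓)
size-2^2 implicants → -10-  1-0-
Unchecked terms (primes): -10-, 0-10, 001-, 01-0, 1-0-, 11-1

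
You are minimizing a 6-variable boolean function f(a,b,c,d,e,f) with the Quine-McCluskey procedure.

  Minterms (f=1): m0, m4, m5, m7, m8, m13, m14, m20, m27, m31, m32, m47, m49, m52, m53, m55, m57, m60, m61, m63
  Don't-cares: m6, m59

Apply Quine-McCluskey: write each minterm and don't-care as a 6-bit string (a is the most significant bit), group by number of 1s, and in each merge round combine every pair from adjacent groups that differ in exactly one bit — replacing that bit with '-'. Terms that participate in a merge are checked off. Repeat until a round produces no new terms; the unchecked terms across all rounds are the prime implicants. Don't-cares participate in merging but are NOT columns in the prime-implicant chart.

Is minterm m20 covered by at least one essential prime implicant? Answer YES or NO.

Round 0: 000000✓ 000100✓ 000101✓ 000110✓ 000111✓ 001000✓ 001101✓ 001110✓ 010100✓ 011011✓ 011111✓ 100000✓ 101111✓ 110001✓ 110100✓ 110101✓ 110111✓ 111001✓ 111011✓ 111100✓ 111101✓ 111111✓
Round 1: -00000 -10100 -11011✓ -11111✓ 0-0100 00-000 00-101 00-110 000-00 0001-0✓ 0001-1✓ 00010-✓ 00011-✓ 011-11✓ 1-1111 11-001✓ 11-100✓ 11-101✓ 11-111✓ 110-01✓ 1101-1✓ 11010-✓ 111-01✓ 111-11✓ 1110-1✓ 1111-1✓ 11110-✓
Round 2: -11-11 0001-- 11--01 11-1-1 11-10- 111--1
PIs = {-00000, -10100, -11-11, 0-0100, 00-000, 00-101, 00-110, 000-00, 0001--, 1-1111, 11--01, 11-1-1, 11-10-, 111--1}
Coverage chart:
  m0: -00000,00-000,000-00
  m4: 0-0100,000-00,0001--
  m5: 00-101,0001--
  m7: 0001-- ←essential
  m8: 00-000 ←essential
  m13: 00-101 ←essential
  m14: 00-110 ←essential
  m20: -10100,0-0100
  m27: -11-11 ←essential
  m31: -11-11 ←essential
  m32: -00000 ←essential
  m47: 1-1111 ←essential
  m49: 11--01 ←essential
  m52: -10100,11-10-
  m53: 11--01,11-1-1,11-10-
  m55: 11-1-1 ←essential
  m57: 11--01,111--1
  m60: 11-10- ←essential
  m61: 11--01,11-1-1,11-10-,111--1
  m63: -11-11,1-1111,11-1-1,111--1
Essential: -00000, -11-11, 00-000, 00-101, 00-110, 0001--, 1-1111, 11--01, 11-1-1, 11-10-

NO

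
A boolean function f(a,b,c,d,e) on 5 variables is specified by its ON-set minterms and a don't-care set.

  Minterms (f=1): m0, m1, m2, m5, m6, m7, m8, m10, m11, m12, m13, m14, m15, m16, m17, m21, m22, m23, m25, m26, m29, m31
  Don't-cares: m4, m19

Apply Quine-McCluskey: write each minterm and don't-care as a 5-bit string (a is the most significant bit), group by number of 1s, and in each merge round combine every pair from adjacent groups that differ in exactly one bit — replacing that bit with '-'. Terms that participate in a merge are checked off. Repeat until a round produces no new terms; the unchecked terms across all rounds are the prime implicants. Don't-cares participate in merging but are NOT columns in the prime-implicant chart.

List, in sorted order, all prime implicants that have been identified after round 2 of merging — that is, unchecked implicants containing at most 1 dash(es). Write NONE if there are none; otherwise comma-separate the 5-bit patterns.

-1010

size-2^0 implicants → 00000(✓)  00001(✓)  00010(✓)  00100(✓)  00101(✓)  00110(✓)  00111(✓)  01000(✓)  01010(✓)  01011(✓)  01100(✓)  01101(✓)  01110(✓)  01111(✓)  10000(✓)  10001(✓)  10011(✓)  10101(✓)  10110(✓)  10111(✓)  11001(✓)  11010(✓)  11101(✓)  11111(✓)
size-2^1 implicants → -0000(✓)  -0001(✓)  -0101(✓)  -0110(✓)  -0111(✓)  -1010  -1101(✓)  -1111(✓)  0-000(✓)  0-010(✓)  0-100(✓)  0-101(✓)  0-110(✓)  0-111(✓)  00-00(✓)  00-01(✓)  00-10(✓)  000-0(✓)  0000-(✓)  001-0(✓)  001-1(✓)  0010-(✓)  0011-(✓)  01-00(✓)  01-10(✓)  01-11(✓)  010-0(✓)  0101-(✓)  011-0(✓)  011-1(✓)  0110-(✓)  0111-(✓)  1-001(✓)  1-101(✓)  1-111(✓)  10-01(✓)  10-11(✓)  100-1(✓)  1000-(✓)  101-1(✓)  1011-(✓)  11-01(✓)  111-1(✓)
size-2^2 implicants → --101(✓)  --111(✓)  -0-01  -000-  -01-1(✓)  -011-  -11-1(✓)  0--00(✓)  0--10(✓)  0-0-0(✓)  0-1-0(✓)  0-1-1(✓)  0-10-(✓)  0-11-(✓)  00--0(✓)  00-0-  001--(✓)  01--0(✓)  01-1-  011--(✓)  1--01  1-1-1(✓)  10--1
size-2^3 implicants → --1-1  0---0  0-1--
Unchecked terms (primes): --1-1, -0-01, -000-, -011-, -1010, 0---0, 0-1--, 00-0-, 01-1-, 1--01, 10--1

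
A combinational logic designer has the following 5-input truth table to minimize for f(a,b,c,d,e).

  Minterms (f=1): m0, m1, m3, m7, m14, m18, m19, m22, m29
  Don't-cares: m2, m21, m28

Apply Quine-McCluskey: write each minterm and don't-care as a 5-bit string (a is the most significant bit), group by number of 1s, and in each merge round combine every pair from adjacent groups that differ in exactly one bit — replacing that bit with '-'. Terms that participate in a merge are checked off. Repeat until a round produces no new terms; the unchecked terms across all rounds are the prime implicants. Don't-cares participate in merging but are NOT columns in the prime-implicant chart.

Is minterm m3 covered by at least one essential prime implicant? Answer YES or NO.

YES

Round 0: 00000✓ 00001✓ 00010✓ 00011✓ 00111✓ 01110 10010✓ 10011✓ 10101✓ 10110✓ 11100✓ 11101✓
Round 1: -0010✓ -0011✓ 00-11 000-0✓ 000-1✓ 0000-✓ 0001-✓ 1-101 10-10 1001-✓ 1110-
Round 2: -001- 000--
PIs = {-001-, 00-11, 000--, 01110, 1-101, 10-10, 1110-}
Coverage chart:
  m0: 000-- ←essential
  m1: 000-- ←essential
  m3: -001-,00-11,000--
  m7: 00-11 ←essential
  m14: 01110 ←essential
  m18: -001-,10-10
  m19: -001- ←essential
  m22: 10-10 ←essential
  m29: 1-101,1110-
Essential: -001-, 00-11, 000--, 01110, 10-10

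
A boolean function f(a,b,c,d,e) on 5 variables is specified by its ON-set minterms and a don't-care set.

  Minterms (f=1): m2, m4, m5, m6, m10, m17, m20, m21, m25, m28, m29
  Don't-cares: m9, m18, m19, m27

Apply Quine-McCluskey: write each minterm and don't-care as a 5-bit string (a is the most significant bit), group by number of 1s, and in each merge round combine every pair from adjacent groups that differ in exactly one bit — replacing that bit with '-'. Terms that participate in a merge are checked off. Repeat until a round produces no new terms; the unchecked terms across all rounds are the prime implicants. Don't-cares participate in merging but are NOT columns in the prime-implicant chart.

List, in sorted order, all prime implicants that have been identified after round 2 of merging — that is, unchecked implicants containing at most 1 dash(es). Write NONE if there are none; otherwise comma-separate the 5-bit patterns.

[col 0] 00010*, 00100*, 00101*, 00110*, 01001*, 01010*, 10001*, 10010*, 10011*, 10100*, 10101*, 11001*, 11011*, 11100*, 11101*
[col 1] -0010, -0100*, -0101*, -1001, 0-010, 00-10, 001-0, 0010-*, 1-001*, 1-011*, 1-100*, 1-101*, 10-01*, 100-1*, 1001-, 1010-*, 11-01*, 110-1*, 1110-*
[col 2] -010-, 1--01, 1-0-1, 1-10-
Prime implicants: -0010, -010-, -1001, 0-010, 00-10, 001-0, 1--01, 1-0-1, 1-10-, 1001-

-0010, -1001, 0-010, 00-10, 001-0, 1001-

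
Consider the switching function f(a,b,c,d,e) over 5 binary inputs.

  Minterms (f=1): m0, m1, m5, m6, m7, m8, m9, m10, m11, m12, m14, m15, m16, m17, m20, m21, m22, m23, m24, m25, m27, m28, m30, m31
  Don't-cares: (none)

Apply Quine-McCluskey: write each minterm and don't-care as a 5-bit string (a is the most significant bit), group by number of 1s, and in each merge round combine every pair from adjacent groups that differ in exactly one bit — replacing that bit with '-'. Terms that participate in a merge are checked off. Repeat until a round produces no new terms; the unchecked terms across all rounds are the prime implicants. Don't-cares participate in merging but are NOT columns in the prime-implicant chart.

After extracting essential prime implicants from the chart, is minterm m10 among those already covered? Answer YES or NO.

NO

size-2^0 implicants → 00000(✓)  00001(✓)  00101(✓)  00110(✓)  00111(✓)  01000(✓)  01001(✓)  01010(✓)  01011(✓)  01100(✓)  01110(✓)  01111(✓)  10000(✓)  10001(✓)  10100(✓)  10101(✓)  10110(✓)  10111(✓)  11000(✓)  11001(✓)  11011(✓)  11100(✓)  11110(✓)  11111(✓)
size-2^1 implicants → -0000(✓)  -0001(✓)  -0101(✓)  -0110(✓)  -0111(✓)  -1000(✓)  -1001(✓)  -1011(✓)  -1100(✓)  -1110(✓)  -1111(✓)  0-000(✓)  0-001(✓)  0-110(✓)  0-111(✓)  00-01(✓)  0000-(✓)  001-1(✓)  0011-(✓)  01-00(✓)  01-10(✓)  01-11(✓)  010-0(✓)  010-1(✓)  0100-(✓)  0101-(✓)  011-0(✓)  0111-(✓)  1-000(✓)  1-001(✓)  1-100(✓)  1-110(✓)  1-111(✓)  10-00(✓)  10-01(✓)  1000-(✓)  101-0(✓)  101-1(✓)  1010-(✓)  1011-(✓)  11-00(✓)  11-11(✓)  110-1(✓)  1100-(✓)  111-0(✓)  1111-(✓)
size-2^2 implicants → --000(✓)  --001(✓)  --110(✓)  --111(✓)  -0-01  -000-(✓)  -01-1  -011-(✓)  -1-00  -1-11  -10-1  -100-(✓)  -11-0  -111-(✓)  0-00-(✓)  0-11-(✓)  01--0  01-1-  010--  1--00  1-00-(✓)  1-1-0  1-11-(✓)  10-0-  101--
size-2^3 implicants → --00-  --11-
Unchecked terms (primes): --00-, --11-, -0-01, -01-1, -1-00, -1-11, -10-1, -11-0, 01--0, 01-1-, 010--, 1--00, 1-1-0, 10-0-, 101--
Minterm coverage:
  m0 ⊆ --00- [E]
  m1 ⊆ --00-,-0-01
  m5 ⊆ -0-01,-01-1
  m6 ⊆ --11- [E]
  m7 ⊆ --11-,-01-1
  m8 ⊆ --00-,-1-00,01--0,010--
  m9 ⊆ --00-,-10-1,010--
  m10 ⊆ 01--0,01-1-,010--
  m11 ⊆ -1-11,-10-1,01-1-,010--
  m12 ⊆ -1-00,-11-0,01--0
  m14 ⊆ --11-,-11-0,01--0,01-1-
  m15 ⊆ --11-,-1-11,01-1-
  m16 ⊆ --00-,1--00,10-0-
  m17 ⊆ --00-,-0-01,10-0-
  m20 ⊆ 1--00,1-1-0,10-0-,101--
  m21 ⊆ -0-01,-01-1,10-0-,101--
  m22 ⊆ --11-,1-1-0,101--
  m23 ⊆ --11-,-01-1,101--
  m24 ⊆ --00-,-1-00,1--00
  m25 ⊆ --00-,-10-1
  m27 ⊆ -1-11,-10-1
  m28 ⊆ -1-00,-11-0,1--00,1-1-0
  m30 ⊆ --11-,-11-0,1-1-0
  m31 ⊆ --11-,-1-11
E = {--00-, --11-}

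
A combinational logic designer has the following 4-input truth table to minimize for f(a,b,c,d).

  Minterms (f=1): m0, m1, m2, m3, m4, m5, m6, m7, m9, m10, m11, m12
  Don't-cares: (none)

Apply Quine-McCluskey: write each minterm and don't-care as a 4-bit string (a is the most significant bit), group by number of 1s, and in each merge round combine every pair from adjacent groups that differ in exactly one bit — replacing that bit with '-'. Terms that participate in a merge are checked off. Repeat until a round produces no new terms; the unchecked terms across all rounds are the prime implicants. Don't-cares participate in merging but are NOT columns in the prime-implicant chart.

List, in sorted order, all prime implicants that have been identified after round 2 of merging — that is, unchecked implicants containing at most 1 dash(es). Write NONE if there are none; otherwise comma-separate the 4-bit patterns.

Round 0: 0000✓ 0001✓ 0010✓ 0011✓ 0100✓ 0101✓ 0110✓ 0111✓ 1001✓ 1010✓ 1011✓ 1100✓
Round 1: -001✓ -010✓ -011✓ -100 0-00✓ 0-01✓ 0-10✓ 0-11✓ 00-0✓ 00-1✓ 000-✓ 001-✓ 01-0✓ 01-1✓ 010-✓ 011-✓ 10-1✓ 101-✓
Round 2: -0-1 -01- 0--0✓ 0--1✓ 0-0-✓ 0-1-✓ 00--✓ 01--✓
Round 3: 0---
PIs = {-0-1, -01-, -100, 0---}

-100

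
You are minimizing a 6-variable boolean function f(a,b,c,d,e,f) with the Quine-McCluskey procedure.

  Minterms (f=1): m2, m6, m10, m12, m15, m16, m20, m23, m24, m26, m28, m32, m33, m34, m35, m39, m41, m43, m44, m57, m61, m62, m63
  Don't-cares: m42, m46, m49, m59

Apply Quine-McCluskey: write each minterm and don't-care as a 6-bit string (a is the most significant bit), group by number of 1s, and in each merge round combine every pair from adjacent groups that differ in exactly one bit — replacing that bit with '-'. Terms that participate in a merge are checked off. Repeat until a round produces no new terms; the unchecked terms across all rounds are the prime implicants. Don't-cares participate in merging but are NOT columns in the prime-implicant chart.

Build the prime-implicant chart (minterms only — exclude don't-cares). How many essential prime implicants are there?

Round 0: 000010✓ 000110✓ 001010✓ 001100✓ 001111 010000✓ 010100✓ 010111 011000✓ 011010✓ 011100✓ 100000✓ 100001✓ 100010✓ 100011✓ 100111✓ 101001✓ 101010✓ 101011✓ 101100✓ 101110✓ 110001✓ 111001✓ 111011✓ 111101✓ 111110✓ 111111✓
Round 1: -00010✓ -01010✓ -01100 0-1010 0-1100 00-010✓ 000-10 01-000✓ 01-100✓ 010-00✓ 011-00✓ 0110-0 1-0001✓ 1-1001✓ 1-1011✓ 1-1110 10-001✓ 10-010✓ 10-011✓ 100-11 1000-0✓ 1000-1✓ 10000-✓ 10001-✓ 101-10 1010-1✓ 10101-✓ 1011-0 11-001✓ 111-01✓ 111-11✓ 1110-1✓ 1111-1✓ 11111-
Round 2: -0-010 01--00 1--001 1-10-1 10-0-1 10-01- 1000-- 111--1
PIs = {-0-010, -01100, 0-1010, 0-1100, 000-10, 001111, 01--00, 010111, 0110-0, 1--001, 1-10-1, 1-1110, 10-0-1, 10-01-, 100-11, 1000--, 101-10, 1011-0, 111--1, 11111-}
Coverage chart:
  m2: -0-010,000-10
  m6: 000-10 ←essential
  m10: -0-010,0-1010
  m12: -01100,0-1100
  m15: 001111 ←essential
  m16: 01--00 ←essential
  m20: 01--00 ←essential
  m23: 010111 ←essential
  m24: 01--00,0110-0
  m26: 0-1010,0110-0
  m28: 0-1100,01--00
  m32: 1000-- ←essential
  m33: 1--001,10-0-1,1000--
  m34: -0-010,10-01-,1000--
  m35: 10-0-1,10-01-,100-11,1000--
  m39: 100-11 ←essential
  m41: 1--001,1-10-1,10-0-1
  m43: 1-10-1,10-0-1,10-01-
  m44: -01100,1011-0
  m57: 1--001,1-10-1,111--1
  m61: 111--1 ←essential
  m62: 1-1110,11111-
  m63: 111--1,11111-
Essential: 000-10, 001111, 01--00, 010111, 100-11, 1000--, 111--1

7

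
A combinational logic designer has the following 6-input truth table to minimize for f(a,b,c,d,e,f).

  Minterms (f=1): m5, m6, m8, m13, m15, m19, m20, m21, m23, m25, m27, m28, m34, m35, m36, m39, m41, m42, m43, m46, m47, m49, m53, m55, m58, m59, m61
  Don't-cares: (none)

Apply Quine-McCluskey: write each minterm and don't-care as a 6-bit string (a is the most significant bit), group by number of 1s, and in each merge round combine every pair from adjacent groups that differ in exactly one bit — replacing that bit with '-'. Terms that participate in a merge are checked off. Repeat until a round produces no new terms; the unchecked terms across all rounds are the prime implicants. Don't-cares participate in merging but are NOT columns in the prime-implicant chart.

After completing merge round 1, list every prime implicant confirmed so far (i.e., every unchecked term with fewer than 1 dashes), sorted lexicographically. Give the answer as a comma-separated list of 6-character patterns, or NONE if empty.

000110, 001000, 100100

Round 0: 000101✓ 000110 001000 001101✓ 001111✓ 010011✓ 010100✓ 010101✓ 010111✓ 011001✓ 011011✓ 011100✓ 100010✓ 100011✓ 100100 100111✓ 101001✓ 101010✓ 101011✓ 101110✓ 101111✓ 110001✓ 110101✓ 110111✓ 111010✓ 111011✓ 111101✓
Round 1: -01111 -10101✓ -10111✓ -11011 0-0101 00-101 0011-1 01-011 01-100 010-11 0101-1✓ 01010- 0110-1 1-0111 1-1010✓ 1-1011✓ 10-010✓ 10-011✓ 10-111✓ 100-11✓ 10001-✓ 101-10✓ 101-11✓ 1010-1 10101-✓ 10111-✓ 11-101 110-01 1101-1✓ 11101-✓
Round 2: -101-1 1-101- 10--11 10-01- 101-1-
PIs = {-01111, -101-1, -11011, 0-0101, 00-101, 000110, 001000, 0011-1, 01-011, 01-100, 010-11, 01010-, 0110-1, 1-0111, 1-101-, 10--11, 10-01-, 100100, 101-1-, 1010-1, 11-101, 110-01}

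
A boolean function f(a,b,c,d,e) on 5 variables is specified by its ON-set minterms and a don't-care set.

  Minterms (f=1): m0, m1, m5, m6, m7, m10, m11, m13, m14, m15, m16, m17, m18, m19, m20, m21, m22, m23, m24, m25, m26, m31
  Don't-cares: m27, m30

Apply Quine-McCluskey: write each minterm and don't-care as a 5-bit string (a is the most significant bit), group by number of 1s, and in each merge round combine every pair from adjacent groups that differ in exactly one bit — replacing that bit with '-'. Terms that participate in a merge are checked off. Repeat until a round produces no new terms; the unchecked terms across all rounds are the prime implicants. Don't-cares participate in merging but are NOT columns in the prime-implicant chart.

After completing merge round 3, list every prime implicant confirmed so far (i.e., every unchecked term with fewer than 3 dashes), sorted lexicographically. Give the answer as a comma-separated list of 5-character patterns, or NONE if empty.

Round 0: 00000✓ 00001✓ 00101✓ 00110✓ 00111✓ 01010✓ 01011✓ 01101✓ 01110✓ 01111✓ 10000✓ 10001✓ 10010✓ 10011✓ 10100✓ 10101✓ 10110✓ 10111✓ 11000✓ 11001✓ 11010✓ 11011✓ 11110✓ 11111✓
Round 1: -0000✓ -0001✓ -0101✓ -0110✓ -0111✓ -1010✓ -1011✓ -1110✓ -1111✓ 0-101✓ 0-110✓ 0-111✓ 00-01✓ 0000-✓ 001-1✓ 0011-✓ 01-10✓ 01-11✓ 0101-✓ 011-1✓ 0111-✓ 1-000✓ 1-001✓ 1-010✓ 1-011✓ 1-110✓ 1-111✓ 10-00✓ 10-01✓ 10-10✓ 10-11✓ 100-0✓ 100-1✓ 1000-✓ 1001-✓ 101-0✓ 101-1✓ 1010-✓ 1011-✓ 11-10✓ 11-11✓ 110-0✓ 110-1✓ 1100-✓ 1101-✓ 1111-✓
Round 2: --110✓ --111✓ -0-01 -000- -01-1 -011-✓ -1-10✓ -1-11✓ -101-✓ -111-✓ 0-1-1 0-11-✓ 01-1-✓ 1--10✓ 1--11✓ 1-0-0✓ 1-0-1✓ 1-00-✓ 1-01-✓ 1-11-✓ 10--0✓ 10--1✓ 10-0-✓ 10-1-✓ 100--✓ 101--✓ 11-1-✓ 110--✓
Round 3: --11- -1-1- 1--1- 1-0-- 10---
PIs = {--11-, -0-01, -000-, -01-1, -1-1-, 0-1-1, 1--1-, 1-0--, 10---}

-0-01, -000-, -01-1, 0-1-1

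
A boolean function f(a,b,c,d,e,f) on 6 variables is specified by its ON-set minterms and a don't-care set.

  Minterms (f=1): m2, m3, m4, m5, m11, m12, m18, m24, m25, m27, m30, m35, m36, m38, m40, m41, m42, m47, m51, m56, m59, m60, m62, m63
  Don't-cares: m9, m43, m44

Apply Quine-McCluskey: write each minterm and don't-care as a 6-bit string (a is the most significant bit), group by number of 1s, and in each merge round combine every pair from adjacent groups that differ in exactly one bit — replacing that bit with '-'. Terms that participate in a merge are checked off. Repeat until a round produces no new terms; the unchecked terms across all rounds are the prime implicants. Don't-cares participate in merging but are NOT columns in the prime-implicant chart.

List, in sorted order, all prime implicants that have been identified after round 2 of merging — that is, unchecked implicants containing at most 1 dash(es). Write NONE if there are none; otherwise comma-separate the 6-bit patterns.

-11000, -11110, 0-0010, 00001-, 00010-, 01100-, 1001-0, 1111-0, 11111-

Round 0: 000010✓ 000011✓ 000100✓ 000101✓ 001001✓ 001011✓ 001100✓ 010010✓ 011000✓ 011001✓ 011011✓ 011110✓ 100011✓ 100100✓ 100110✓ 101000✓ 101001✓ 101010✓ 101011✓ 101100✓ 101111✓ 110011✓ 111000✓ 111011✓ 111100✓ 111110✓ 111111✓
Round 1: -00011✓ -00100✓ -01001✓ -01011✓ -01100✓ -11000 -11011✓ -11110 0-0010 0-1001✓ 0-1011✓ 00-011✓ 00-100✓ 00001- 00010- 0010-1✓ 0110-1✓ 01100- 1-0011✓ 1-1000✓ 1-1011✓ 1-1100✓ 1-1111✓ 10-011✓ 10-100✓ 1001-0 101-00✓ 101-11✓ 1010-0✓ 1010-1✓ 10100-✓ 10101-✓ 11-011✓ 111-00✓ 111-11✓ 1111-0 11111-
Round 2: --1011 -0-011 -0-100 -010-1 0-10-1 1--011 1-1-00 1-1-11 1010--
PIs = {--1011, -0-011, -0-100, -010-1, -11000, -11110, 0-0010, 0-10-1, 00001-, 00010-, 01100-, 1--011, 1-1-00, 1-1-11, 1001-0, 1010--, 1111-0, 11111-}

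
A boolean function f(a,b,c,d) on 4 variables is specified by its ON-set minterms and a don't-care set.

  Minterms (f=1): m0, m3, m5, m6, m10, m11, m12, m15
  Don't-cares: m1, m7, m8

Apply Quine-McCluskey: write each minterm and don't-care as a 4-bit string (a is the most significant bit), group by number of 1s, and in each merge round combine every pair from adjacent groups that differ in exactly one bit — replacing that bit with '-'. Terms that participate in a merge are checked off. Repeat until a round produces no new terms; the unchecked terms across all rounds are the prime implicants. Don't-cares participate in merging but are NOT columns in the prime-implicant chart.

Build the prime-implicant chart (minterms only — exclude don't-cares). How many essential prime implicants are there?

Round 0: 0000✓ 0001✓ 0011✓ 0101✓ 0110✓ 0111✓ 1000✓ 1010✓ 1011✓ 1100✓ 1111✓
Round 1: -000 -011✓ -111✓ 0-01✓ 0-11✓ 00-1✓ 000- 01-1✓ 011- 1-00 1-11✓ 10-0 101-
Round 2: --11 0--1
PIs = {--11, -000, 0--1, 000-, 011-, 1-00, 10-0, 101-}
Coverage chart:
  m0: -000,000-
  m3: --11,0--1
  m5: 0--1 ←essential
  m6: 011- ←essential
  m10: 10-0,101-
  m11: --11,101-
  m12: 1-00 ←essential
  m15: --11 ←essential
Essential: --11, 0--1, 011-, 1-00

4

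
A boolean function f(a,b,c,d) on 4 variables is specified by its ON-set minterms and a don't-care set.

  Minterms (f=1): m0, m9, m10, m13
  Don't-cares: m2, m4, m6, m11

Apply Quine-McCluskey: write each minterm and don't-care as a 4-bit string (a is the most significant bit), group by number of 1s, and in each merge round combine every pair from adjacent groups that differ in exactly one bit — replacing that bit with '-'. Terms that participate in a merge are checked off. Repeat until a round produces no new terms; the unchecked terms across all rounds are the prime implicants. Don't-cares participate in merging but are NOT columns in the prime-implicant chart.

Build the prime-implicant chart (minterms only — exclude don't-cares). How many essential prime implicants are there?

size-2^0 implicants → 0000(✓)  0010(✓)  0100(✓)  0110(✓)  1001(✓)  1010(✓)  1011(✓)  1101(✓)
size-2^1 implicants → -010  0-00(✓)  0-10(✓)  00-0(✓)  01-0(✓)  1-01  10-1  101-
size-2^2 implicants → 0--0
Unchecked terms (primes): -010, 0--0, 1-01, 10-1, 101-
Minterm coverage:
  m0 ⊆ 0--0 [E]
  m9 ⊆ 1-01,10-1
  m10 ⊆ -010,101-
  m13 ⊆ 1-01 [E]
E = {0--0, 1-01}

2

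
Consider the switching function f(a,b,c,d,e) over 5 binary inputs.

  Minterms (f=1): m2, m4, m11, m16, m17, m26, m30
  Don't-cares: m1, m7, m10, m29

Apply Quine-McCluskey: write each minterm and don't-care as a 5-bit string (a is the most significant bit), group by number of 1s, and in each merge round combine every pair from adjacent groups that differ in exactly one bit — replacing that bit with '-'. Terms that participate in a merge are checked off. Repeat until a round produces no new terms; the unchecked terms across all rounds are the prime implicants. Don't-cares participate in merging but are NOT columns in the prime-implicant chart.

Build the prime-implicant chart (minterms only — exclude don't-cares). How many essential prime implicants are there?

5

[col 0] 00001*, 00010*, 00100, 00111, 01010*, 01011*, 10000*, 10001*, 11010*, 11101, 11110*
[col 1] -0001, -1010, 0-010, 0101-, 1000-, 11-10
Prime implicants: -0001, -1010, 0-010, 00100, 00111, 0101-, 1000-, 11-10, 11101
PI chart (minterm → PIs covering it):
  2 | 0-010  (sole → essential)
  4 | 00100  (sole → essential)
  11 | 0101-  (sole → essential)
  16 | 1000-  (sole → essential)
  17 | -0001,1000-
  26 | -1010,11-10
  30 | 11-10  (sole → essential)
Essential prime implicants: 0-010, 00100, 0101-, 1000-, 11-10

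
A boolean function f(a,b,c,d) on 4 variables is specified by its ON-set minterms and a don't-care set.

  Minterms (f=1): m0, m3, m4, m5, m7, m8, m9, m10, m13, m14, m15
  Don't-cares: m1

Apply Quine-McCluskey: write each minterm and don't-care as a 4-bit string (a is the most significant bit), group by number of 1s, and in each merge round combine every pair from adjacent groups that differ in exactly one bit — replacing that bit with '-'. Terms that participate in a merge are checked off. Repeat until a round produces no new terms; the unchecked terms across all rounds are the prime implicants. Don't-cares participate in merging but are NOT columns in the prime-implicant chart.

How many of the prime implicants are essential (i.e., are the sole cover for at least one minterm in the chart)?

2

[col 0] 0000*, 0001*, 0011*, 0100*, 0101*, 0111*, 1000*, 1001*, 1010*, 1101*, 1110*, 1111*
[col 1] -000*, -001*, -101*, -111*, 0-00*, 0-01*, 0-11*, 00-1*, 000-*, 01-1*, 010-*, 1-01*, 1-10, 10-0, 100-*, 11-1*, 111-
[col 2] --01, -00-, -1-1, 0--1, 0-0-
Prime implicants: --01, -00-, -1-1, 0--1, 0-0-, 1-10, 10-0, 111-
PI chart (minterm → PIs covering it):
  0 | -00-,0-0-
  3 | 0--1  (sole → essential)
  4 | 0-0-  (sole → essential)
  5 | --01,-1-1,0--1,0-0-
  7 | -1-1,0--1
  8 | -00-,10-0
  9 | --01,-00-
  10 | 1-10,10-0
  13 | --01,-1-1
  14 | 1-10,111-
  15 | -1-1,111-
Essential prime implicants: 0--1, 0-0-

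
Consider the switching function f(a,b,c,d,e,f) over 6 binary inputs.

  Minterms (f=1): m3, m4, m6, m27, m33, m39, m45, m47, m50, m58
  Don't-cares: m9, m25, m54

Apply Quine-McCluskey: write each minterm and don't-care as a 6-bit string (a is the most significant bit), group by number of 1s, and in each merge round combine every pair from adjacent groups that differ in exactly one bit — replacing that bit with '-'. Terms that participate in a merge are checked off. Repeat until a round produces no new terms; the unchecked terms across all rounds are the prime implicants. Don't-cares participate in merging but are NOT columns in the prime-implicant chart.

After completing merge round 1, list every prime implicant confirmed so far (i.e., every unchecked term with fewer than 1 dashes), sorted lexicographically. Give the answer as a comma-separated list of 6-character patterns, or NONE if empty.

Round 0: 000011 000100✓ 000110✓ 001001✓ 011001✓ 011011✓ 100001 100111✓ 101101✓ 101111✓ 110010✓ 110110✓ 111010✓
Round 1: 0-1001 0001-0 0110-1 10-111 1011-1 11-010 110-10
PIs = {0-1001, 000011, 0001-0, 0110-1, 10-111, 100001, 1011-1, 11-010, 110-10}

000011, 100001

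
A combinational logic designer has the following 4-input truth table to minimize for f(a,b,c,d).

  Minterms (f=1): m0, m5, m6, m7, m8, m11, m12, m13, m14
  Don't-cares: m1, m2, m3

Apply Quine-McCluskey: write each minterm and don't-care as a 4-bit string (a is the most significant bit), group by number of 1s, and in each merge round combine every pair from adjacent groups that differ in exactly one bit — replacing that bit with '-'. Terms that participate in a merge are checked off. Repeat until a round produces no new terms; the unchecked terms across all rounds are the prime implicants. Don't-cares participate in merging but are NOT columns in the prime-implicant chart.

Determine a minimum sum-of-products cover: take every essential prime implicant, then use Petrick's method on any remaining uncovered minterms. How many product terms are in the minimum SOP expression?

5

[col 0] 0000*, 0001*, 0010*, 0011*, 0101*, 0110*, 0111*, 1000*, 1011*, 1100*, 1101*, 1110*
[col 1] -000, -011, -101, -110, 0-01*, 0-10*, 0-11*, 00-0*, 00-1*, 000-*, 001-*, 01-1*, 011-*, 1-00, 11-0, 110-
[col 2] 0--1, 0-1-, 00--
Prime implicants: -000, -011, -101, -110, 0--1, 0-1-, 00--, 1-00, 11-0, 110-
PI chart (minterm → PIs covering it):
  0 | -000,00--
  5 | -101,0--1
  6 | -110,0-1-
  7 | 0--1,0-1-
  8 | -000,1-00
  11 | -011  (sole → essential)
  12 | 1-00,11-0,110-
  13 | -101,110-
  14 | -110,11-0
Essential prime implicants: -011
Petrick residual → -000, -101, 0-1-, 11-0
Minimum SOP uses 5 PIs: b'c'd' + b'cd + bc'd + a'c + abd'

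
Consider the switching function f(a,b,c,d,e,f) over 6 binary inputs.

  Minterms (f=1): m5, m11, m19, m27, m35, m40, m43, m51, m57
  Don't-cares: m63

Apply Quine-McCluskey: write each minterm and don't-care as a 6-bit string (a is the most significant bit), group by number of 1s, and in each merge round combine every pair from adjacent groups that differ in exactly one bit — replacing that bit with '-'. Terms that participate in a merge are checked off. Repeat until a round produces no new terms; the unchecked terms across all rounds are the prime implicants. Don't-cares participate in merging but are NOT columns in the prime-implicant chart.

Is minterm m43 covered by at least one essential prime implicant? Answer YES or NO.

[col 0] 000101, 001011*, 010011*, 011011*, 100011*, 101000, 101011*, 110011*, 111001, 111111
[col 1] -01011, -10011, 0-1011, 01-011, 1-0011, 10-011
Prime implicants: -01011, -10011, 0-1011, 000101, 01-011, 1-0011, 10-011, 101000, 111001, 111111
PI chart (minterm → PIs covering it):
  5 | 000101  (sole → essential)
  11 | -01011,0-1011
  19 | -10011,01-011
  27 | 0-1011,01-011
  35 | 1-0011,10-011
  40 | 101000  (sole → essential)
  43 | -01011,10-011
  51 | -10011,1-0011
  57 | 111001  (sole → essential)
Essential prime implicants: 000101, 101000, 111001

NO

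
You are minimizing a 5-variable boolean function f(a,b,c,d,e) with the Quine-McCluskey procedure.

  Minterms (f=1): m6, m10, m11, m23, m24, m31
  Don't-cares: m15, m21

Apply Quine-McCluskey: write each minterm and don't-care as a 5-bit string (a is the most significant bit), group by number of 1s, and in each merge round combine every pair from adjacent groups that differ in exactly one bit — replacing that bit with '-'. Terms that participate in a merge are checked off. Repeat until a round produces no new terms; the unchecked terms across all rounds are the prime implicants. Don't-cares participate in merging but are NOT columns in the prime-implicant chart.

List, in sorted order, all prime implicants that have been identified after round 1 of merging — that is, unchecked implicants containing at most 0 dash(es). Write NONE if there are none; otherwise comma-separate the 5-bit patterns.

Round 0: 00110 01010✓ 01011✓ 01111✓ 10101✓ 10111✓ 11000 11111✓
Round 1: -1111 01-11 0101- 1-111 101-1
PIs = {-1111, 00110, 01-11, 0101-, 1-111, 101-1, 11000}

00110, 11000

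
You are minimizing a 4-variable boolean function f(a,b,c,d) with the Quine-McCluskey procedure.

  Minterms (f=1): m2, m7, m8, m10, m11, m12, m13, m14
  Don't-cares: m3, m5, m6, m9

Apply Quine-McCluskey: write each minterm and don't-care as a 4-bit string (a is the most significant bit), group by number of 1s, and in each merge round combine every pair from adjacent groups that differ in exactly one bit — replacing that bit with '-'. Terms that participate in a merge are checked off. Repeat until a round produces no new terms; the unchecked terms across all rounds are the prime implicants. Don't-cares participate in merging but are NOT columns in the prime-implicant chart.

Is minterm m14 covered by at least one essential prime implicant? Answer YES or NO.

size-2^0 implicants → 0010(✓)  0011(✓)  0101(✓)  0110(✓)  0111(✓)  1000(✓)  1001(✓)  1010(✓)  1011(✓)  1100(✓)  1101(✓)  1110(✓)
size-2^1 implicants → -010(✓)  -011(✓)  -101  -110(✓)  0-10(✓)  0-11(✓)  001-(✓)  01-1  011-(✓)  1-00(✓)  1-01(✓)  1-10(✓)  10-0(✓)  10-1(✓)  100-(✓)  101-(✓)  11-0(✓)  110-(✓)
size-2^2 implicants → --10  -01-  0-1-  1--0  1-0-  10--
Unchecked terms (primes): --10, -01-, -101, 0-1-, 01-1, 1--0, 1-0-, 10--
Minterm coverage:
  m2 ⊆ --10,-01-,0-1-
  m7 ⊆ 0-1-,01-1
  m8 ⊆ 1--0,1-0-,10--
  m10 ⊆ --10,-01-,1--0,10--
  m11 ⊆ -01-,10--
  m12 ⊆ 1--0,1-0-
  m13 ⊆ -101,1-0-
  m14 ⊆ --10,1--0
(no essential prime implicants)

NO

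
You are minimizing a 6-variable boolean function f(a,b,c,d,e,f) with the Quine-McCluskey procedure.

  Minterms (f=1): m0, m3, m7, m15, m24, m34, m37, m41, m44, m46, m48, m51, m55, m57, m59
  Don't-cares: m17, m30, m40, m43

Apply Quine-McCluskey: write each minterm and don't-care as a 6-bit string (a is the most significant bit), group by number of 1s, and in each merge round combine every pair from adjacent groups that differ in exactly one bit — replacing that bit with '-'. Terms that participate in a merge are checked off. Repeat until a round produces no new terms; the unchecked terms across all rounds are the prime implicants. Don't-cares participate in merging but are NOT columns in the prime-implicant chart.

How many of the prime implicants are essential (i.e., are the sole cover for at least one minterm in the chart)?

10

Round 0: 000000 000011✓ 000111✓ 001111✓ 010001 011000 011110 100010 100101 101000✓ 101001✓ 101011✓ 101100✓ 101110✓ 110000 110011✓ 110111✓ 111001✓ 111011✓
Round 1: 00-111 000-11 1-1001✓ 1-1011✓ 101-00 1010-1✓ 10100- 1011-0 11-011 110-11 1110-1✓
Round 2: 1-10-1
PIs = {00-111, 000-11, 000000, 010001, 011000, 011110, 1-10-1, 100010, 100101, 101-00, 10100-, 1011-0, 11-011, 110-11, 110000}
Coverage chart:
  m0: 000000 ←essential
  m3: 000-11 ←essential
  m7: 00-111,000-11
  m15: 00-111 ←essential
  m24: 011000 ←essential
  m34: 100010 ←essential
  m37: 100101 ←essential
  m41: 1-10-1,10100-
  m44: 101-00,1011-0
  m46: 1011-0 ←essential
  m48: 110000 ←essential
  m51: 11-011,110-11
  m55: 110-11 ←essential
  m57: 1-10-1 ←essential
  m59: 1-10-1,11-011
Essential: 00-111, 000-11, 000000, 011000, 1-10-1, 100010, 100101, 1011-0, 110-11, 110000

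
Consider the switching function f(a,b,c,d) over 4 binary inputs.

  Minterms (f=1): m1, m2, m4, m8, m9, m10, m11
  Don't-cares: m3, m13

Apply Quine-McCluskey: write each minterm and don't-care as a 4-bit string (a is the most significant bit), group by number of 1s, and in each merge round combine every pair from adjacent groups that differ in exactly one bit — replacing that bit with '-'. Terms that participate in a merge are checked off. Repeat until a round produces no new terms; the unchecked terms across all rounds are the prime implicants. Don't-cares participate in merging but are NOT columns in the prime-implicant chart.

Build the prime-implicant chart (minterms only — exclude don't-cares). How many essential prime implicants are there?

4

[col 0] 0001*, 0010*, 0011*, 0100, 1000*, 1001*, 1010*, 1011*, 1101*
[col 1] -001*, -010*, -011*, 00-1*, 001-*, 1-01, 10-0*, 10-1*, 100-*, 101-*
[col 2] -0-1, -01-, 10--
Prime implicants: -0-1, -01-, 0100, 1-01, 10--
PI chart (minterm → PIs covering it):
  1 | -0-1  (sole → essential)
  2 | -01-  (sole → essential)
  4 | 0100  (sole → essential)
  8 | 10--  (sole → essential)
  9 | -0-1,1-01,10--
  10 | -01-,10--
  11 | -0-1,-01-,10--
Essential prime implicants: -0-1, -01-, 0100, 10--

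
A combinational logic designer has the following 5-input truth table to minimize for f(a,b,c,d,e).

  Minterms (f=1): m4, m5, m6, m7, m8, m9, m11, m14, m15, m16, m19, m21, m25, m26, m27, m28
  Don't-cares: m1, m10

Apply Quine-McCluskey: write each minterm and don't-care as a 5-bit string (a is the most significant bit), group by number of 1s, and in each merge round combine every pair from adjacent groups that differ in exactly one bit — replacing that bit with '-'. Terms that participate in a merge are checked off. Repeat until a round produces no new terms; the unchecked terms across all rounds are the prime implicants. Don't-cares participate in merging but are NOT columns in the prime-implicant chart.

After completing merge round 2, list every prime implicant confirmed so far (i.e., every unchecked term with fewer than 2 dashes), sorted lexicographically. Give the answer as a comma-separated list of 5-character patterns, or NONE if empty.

[col 0] 00001*, 00100*, 00101*, 00110*, 00111*, 01000*, 01001*, 01010*, 01011*, 01110*, 01111*, 10000, 10011*, 10101*, 11001*, 11010*, 11011*, 11100
[col 1] -0101, -1001*, -1010*, -1011*, 0-001, 0-110*, 0-111*, 00-01, 001-0*, 001-1*, 0010-*, 0011-*, 01-10*, 01-11*, 010-0*, 010-1*, 0100-*, 0101-*, 0111-*, 1-011, 110-1*, 1101-*
[col 2] -10-1, -101-, 0-11-, 001--, 01-1-, 010--
Prime implicants: -0101, -10-1, -101-, 0-001, 0-11-, 00-01, 001--, 01-1-, 010--, 1-011, 10000, 11100

-0101, 0-001, 00-01, 1-011, 10000, 11100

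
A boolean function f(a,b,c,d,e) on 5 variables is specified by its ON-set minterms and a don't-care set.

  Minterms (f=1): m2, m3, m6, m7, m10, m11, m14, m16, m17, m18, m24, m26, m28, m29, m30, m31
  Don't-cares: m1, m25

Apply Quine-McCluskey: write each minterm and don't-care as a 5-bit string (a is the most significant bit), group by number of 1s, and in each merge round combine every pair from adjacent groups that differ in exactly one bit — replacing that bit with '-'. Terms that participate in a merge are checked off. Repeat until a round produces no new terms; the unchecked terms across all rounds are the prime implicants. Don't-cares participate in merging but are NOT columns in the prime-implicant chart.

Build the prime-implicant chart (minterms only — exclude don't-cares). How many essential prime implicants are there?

3

size-2^0 implicants → 00001(✓)  00010(✓)  00011(✓)  00110(✓)  00111(✓)  01010(✓)  01011(✓)  01110(✓)  10000(✓)  10001(✓)  10010(✓)  11000(✓)  11001(✓)  11010(✓)  11100(✓)  11101(✓)  11110(✓)  11111(✓)
size-2^1 implicants → -0001  -0010(✓)  -1010(✓)  -1110(✓)  0-010(✓)  0-011(✓)  0-110(✓)  00-10(✓)  00-11(✓)  000-1  0001-(✓)  0011-(✓)  01-10(✓)  0101-(✓)  1-000(✓)  1-001(✓)  1-010(✓)  100-0(✓)  1000-(✓)  11-00(✓)  11-01(✓)  11-10(✓)  110-0(✓)  1100-(✓)  111-0(✓)  111-1(✓)  1110-(✓)  1111-(✓)
size-2^2 implicants → --010  -1-10  0--10  0-01-  00-1-  1-0-0  1-00-  11--0  11-0-  111--
Unchecked terms (primes): --010, -0001, -1-10, 0--10, 0-01-, 00-1-, 000-1, 1-0-0, 1-00-, 11--0, 11-0-, 111--
Minterm coverage:
  m2 ⊆ --010,0--10,0-01-,00-1-
  m3 ⊆ 0-01-,00-1-,000-1
  m6 ⊆ 0--10,00-1-
  m7 ⊆ 00-1- [E]
  m10 ⊆ --010,-1-10,0--10,0-01-
  m11 ⊆ 0-01- [E]
  m14 ⊆ -1-10,0--10
  m16 ⊆ 1-0-0,1-00-
  m17 ⊆ -0001,1-00-
  m18 ⊆ --010,1-0-0
  m24 ⊆ 1-0-0,1-00-,11--0,11-0-
  m26 ⊆ --010,-1-10,1-0-0,11--0
  m28 ⊆ 11--0,11-0-,111--
  m29 ⊆ 11-0-,111--
  m30 ⊆ -1-10,11--0,111--
  m31 ⊆ 111-- [E]
E = {0-01-, 00-1-, 111--}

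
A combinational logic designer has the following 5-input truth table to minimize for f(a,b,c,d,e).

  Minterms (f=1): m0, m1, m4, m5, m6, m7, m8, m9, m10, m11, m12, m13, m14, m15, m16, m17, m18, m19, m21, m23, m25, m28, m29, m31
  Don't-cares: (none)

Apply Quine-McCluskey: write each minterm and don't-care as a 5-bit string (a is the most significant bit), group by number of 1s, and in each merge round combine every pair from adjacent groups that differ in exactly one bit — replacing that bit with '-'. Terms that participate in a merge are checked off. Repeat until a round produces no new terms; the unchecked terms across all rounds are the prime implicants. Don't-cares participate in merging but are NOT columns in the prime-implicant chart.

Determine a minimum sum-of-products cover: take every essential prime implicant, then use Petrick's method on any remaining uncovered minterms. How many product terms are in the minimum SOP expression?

7

Round 0: 00000✓ 00001✓ 00100✓ 00101✓ 00110✓ 00111✓ 01000✓ 01001✓ 01010✓ 01011✓ 01100✓ 01101✓ 01110✓ 01111✓ 10000✓ 10001✓ 10010✓ 10011✓ 10101✓ 10111✓ 11001✓ 11100✓ 11101✓ 11111✓
Round 1: -0000✓ -0001✓ -0101✓ -0111✓ -1001✓ -1100✓ -1101✓ -1111✓ 0-000✓ 0-001✓ 0-100✓ 0-101✓ 0-110✓ 0-111✓ 00-00✓ 00-01✓ 0000-✓ 001-0✓ 001-1✓ 0010-✓ 0011-✓ 01-00✓ 01-01✓ 01-10✓ 01-11✓ 010-0✓ 010-1✓ 0100-✓ 0101-✓ 011-0✓ 011-1✓ 0110-✓ 0111-✓ 1-001✓ 1-101✓ 1-111✓ 10-01✓ 10-11✓ 100-0✓ 100-1✓ 1000-✓ 1001-✓ 101-1✓ 11-01✓ 111-1✓ 1110-✓
Round 2: --001✓ --101✓ --111✓ -0-01✓ -000- -01-1✓ -1-01✓ -11-1✓ -110- 0--00✓ 0--01✓ 0-00-✓ 0-1-0✓ 0-1-1✓ 0-10-✓ 0-11-✓ 00-0-✓ 001--✓ 01--0✓ 01--1✓ 01-0-✓ 01-1-✓ 010--✓ 011--✓ 1--01✓ 1-1-1✓ 10--1 100--
Round 3: ---01 --1-1 0--0- 0-1-- 01---
PIs = {---01, --1-1, -000-, -110-, 0--0-, 0-1--, 01---, 10--1, 100--}
Coverage chart:
  m0: -000-,0--0-
  m1: ---01,-000-,0--0-
  m4: 0--0-,0-1--
  m5: ---01,--1-1,0--0-,0-1--
  m6: 0-1-- ←essential
  m7: --1-1,0-1--
  m8: 0--0-,01---
  m9: ---01,0--0-,01---
  m10: 01--- ←essential
  m11: 01--- ←essential
  m12: -110-,0--0-,0-1--,01---
  m13: ---01,--1-1,-110-,0--0-,0-1--,01---
  m14: 0-1--,01---
  m15: --1-1,0-1--,01---
  m16: -000-,100--
  m17: ---01,-000-,10--1,100--
  m18: 100-- ←essential
  m19: 10--1,100--
  m21: ---01,--1-1,10--1
  m23: --1-1,10--1
  m25: ---01 ←essential
  m28: -110- ←essential
  m29: ---01,--1-1,-110-
  m31: --1-1 ←essential
Essential: ---01, --1-1, -110-, 0-1--, 01---, 100--
Petrick residual → -000-
Min cover (7 terms): d'e + ce + b'c'd' + bcd' + a'c + a'b + ab'c'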